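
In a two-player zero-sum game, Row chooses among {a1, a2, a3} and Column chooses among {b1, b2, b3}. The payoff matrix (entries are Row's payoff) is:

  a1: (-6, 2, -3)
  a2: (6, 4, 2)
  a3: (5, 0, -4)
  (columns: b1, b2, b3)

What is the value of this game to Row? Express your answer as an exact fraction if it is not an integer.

Row minima: a1 → -6, a2 → 2, a3 → -4; maximin = 2.
Column maxima: b1 → 6, b2 → 4, b3 → 2; minimax = 2.
Since maximin = minimax = 2, there is a saddle point and the value is 2.

2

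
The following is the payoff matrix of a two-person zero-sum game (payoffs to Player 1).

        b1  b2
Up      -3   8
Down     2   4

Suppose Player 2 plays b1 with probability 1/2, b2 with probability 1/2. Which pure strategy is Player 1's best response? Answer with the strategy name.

Expected payoff of Up: (1/2)·(-3) + (1/2)·8 = 5/2.
Expected payoff of Down: (1/2)·2 + (1/2)·4 = 3.
The largest is 3, so Player 1's best response is Down.

Down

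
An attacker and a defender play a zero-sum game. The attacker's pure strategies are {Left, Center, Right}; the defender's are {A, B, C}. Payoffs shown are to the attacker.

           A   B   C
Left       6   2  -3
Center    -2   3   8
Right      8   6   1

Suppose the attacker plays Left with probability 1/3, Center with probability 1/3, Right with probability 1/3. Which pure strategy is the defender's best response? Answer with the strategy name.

C

If the defender plays A, the attacker's expected payoff is (1/3)·6 + (1/3)·(-2) + (1/3)·8 = 4.
If the defender plays B, the attacker's expected payoff is (1/3)·2 + (1/3)·3 + (1/3)·6 = 11/3.
If the defender plays C, the attacker's expected payoff is (1/3)·(-3) + (1/3)·8 + (1/3)·1 = 2.
The defender minimizes the attacker's payoff; the smallest is 2, so the best response is C.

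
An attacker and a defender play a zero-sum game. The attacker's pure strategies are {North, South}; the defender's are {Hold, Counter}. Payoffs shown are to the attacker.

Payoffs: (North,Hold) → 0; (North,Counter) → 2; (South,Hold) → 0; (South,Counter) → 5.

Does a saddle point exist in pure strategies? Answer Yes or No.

Yes

Row minima: North → 0, South → 0; maximin = 0.
Column maxima: Hold → 0, Counter → 5; minimax = 0.
maximin = minimax = 0, so a saddle point exists.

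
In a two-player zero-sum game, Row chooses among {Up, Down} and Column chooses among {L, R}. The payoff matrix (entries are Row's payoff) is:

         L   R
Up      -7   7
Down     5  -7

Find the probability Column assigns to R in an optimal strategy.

6/13

Row minima: Up → -7, Down → -7; maximin = -7.
Column maxima: L → 5, R → 7; minimax = 5.
-7 ≠ 5, so there is no saddle point; optimal play is mixed.
Let Row play Up with probability p. Expected payoff against L: (-7)p + 5(1−p) = −12p + 5; against R: 7p + (-7)(1−p) = 14p − 7.
Setting these equal: −12p + 5 = 14p − 7 ⇒ −26p = -12 ⇒ p = 6/13, and the value is (-12)·(6/13) + 5 = -7/13.
For Column: with q = P(L), equating Up's and Down's payoffs gives −14q + 7 = 12q − 7 ⇒ q = 7/13.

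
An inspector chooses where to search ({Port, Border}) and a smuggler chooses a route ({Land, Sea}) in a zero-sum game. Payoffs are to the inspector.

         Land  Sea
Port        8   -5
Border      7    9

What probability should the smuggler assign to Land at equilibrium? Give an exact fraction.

14/15

Row minima: Port → -5, Border → 7; maximin = 7.
Column maxima: Land → 8, Sea → 9; minimax = 8.
7 ≠ 8, so there is no saddle point; optimal play is mixed.
Let the inspector play Port with probability p. Expected payoff against Land: 8p + 7(1−p) = p + 7; against Sea: (-5)p + 9(1−p) = −14p + 9.
Setting these equal: p + 7 = −14p + 9 ⇒ 15p = 2 ⇒ p = 2/15, and the value is (1)·(2/15) + 7 = 107/15.
For the smuggler: with q = P(Land), equating Port's and Border's payoffs gives 13q − 5 = −2q + 9 ⇒ q = 14/15.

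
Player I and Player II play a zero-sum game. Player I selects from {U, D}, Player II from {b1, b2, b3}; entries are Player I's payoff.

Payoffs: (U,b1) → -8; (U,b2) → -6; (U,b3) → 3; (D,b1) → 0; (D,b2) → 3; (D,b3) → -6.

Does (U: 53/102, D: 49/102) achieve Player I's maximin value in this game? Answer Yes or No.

No

Against b1 this mix gives (53/102)·(-8) + (49/102)·0 = -212/51.
Against b2 this mix gives (53/102)·(-6) + (49/102)·3 = -57/34.
Against b3 this mix gives (53/102)·3 + (49/102)·(-6) = -45/34.
Player II will play b1, holding Player I to -212/51. Shifting weight toward the row that does better against b1 would raise this floor (the equalizing mix achieves -48/17 against both b1 and b3), so the proposed strategy is not optimal.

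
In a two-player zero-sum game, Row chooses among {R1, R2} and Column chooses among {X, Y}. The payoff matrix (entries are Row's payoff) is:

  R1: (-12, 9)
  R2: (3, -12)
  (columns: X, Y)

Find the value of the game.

-13/4

Row minima: R1 → -12, R2 → -12; maximin = -12.
Column maxima: X → 3, Y → 9; minimax = 3.
-12 ≠ 3, so there is no saddle point; optimal play is mixed.
Let Row play R1 with probability p. Expected payoff against X: (-12)p + 3(1−p) = −15p + 3; against Y: 9p + (-12)(1−p) = 21p − 12.
Setting these equal: −15p + 3 = 21p − 12 ⇒ −36p = -15 ⇒ p = 5/12, and the value is (-15)·(5/12) + 3 = -13/4.
For Column: with q = P(X), equating R1's and R2's payoffs gives −21q + 9 = 15q − 12 ⇒ q = 7/12.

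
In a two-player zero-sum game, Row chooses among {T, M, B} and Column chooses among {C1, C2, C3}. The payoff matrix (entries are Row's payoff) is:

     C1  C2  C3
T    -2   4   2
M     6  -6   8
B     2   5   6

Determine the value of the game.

Row minima: T → -2, M → -6, B → 2; maximin = 2.
Column maxima: C1 → 6, C2 → 5, C3 → 8; minimax = 5.
2 ≠ 5, so there is no saddle point; optimal play is mixed.
T is strictly dominated by B, so Row never plays it.
C3 is strictly dominated by C1 (it gives Row strictly more in every row), so Column never plays it.
On the remaining 2×2 (M, B vs C1, C2):
Let Row play M with probability p. Expected payoff against C1: 6p + 2(1−p) = 4p + 2; against C2: (-6)p + 5(1−p) = −11p + 5.
Setting these equal: 4p + 2 = −11p + 5 ⇒ 15p = 3 ⇒ p = 1/5, and the value is (4)·(1/5) + 2 = 14/5.
For Column: with q = P(C1), equating M's and B's payoffs gives 12q − 6 = −3q + 5 ⇒ q = 11/15.

14/5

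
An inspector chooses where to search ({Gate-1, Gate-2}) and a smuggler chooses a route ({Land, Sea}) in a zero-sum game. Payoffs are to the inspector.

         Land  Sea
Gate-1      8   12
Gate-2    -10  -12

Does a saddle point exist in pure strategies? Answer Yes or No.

Yes

Row minima: Gate-1 → 8, Gate-2 → -12; maximin = 8.
Column maxima: Land → 8, Sea → 12; minimax = 8.
maximin = minimax = 8, so a saddle point exists.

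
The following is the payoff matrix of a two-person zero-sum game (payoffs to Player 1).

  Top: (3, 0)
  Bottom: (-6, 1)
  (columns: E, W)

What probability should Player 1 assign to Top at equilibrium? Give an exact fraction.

7/10

Row minima: Top → 0, Bottom → -6; maximin = 0.
Column maxima: E → 3, W → 1; minimax = 1.
0 ≠ 1, so there is no saddle point; optimal play is mixed.
Let Player 1 play Top with probability p. Expected payoff against E: 3p + (-6)(1−p) = 9p − 6; against W: 0p + 1(1−p) = −p + 1.
Setting these equal: 9p − 6 = −p + 1 ⇒ 10p = 7 ⇒ p = 7/10, and the value is (9)·(7/10) − 6 = 3/10.
For Player 2: with q = P(E), equating Top's and Bottom's payoffs gives 3q = −7q + 1 ⇒ q = 1/10.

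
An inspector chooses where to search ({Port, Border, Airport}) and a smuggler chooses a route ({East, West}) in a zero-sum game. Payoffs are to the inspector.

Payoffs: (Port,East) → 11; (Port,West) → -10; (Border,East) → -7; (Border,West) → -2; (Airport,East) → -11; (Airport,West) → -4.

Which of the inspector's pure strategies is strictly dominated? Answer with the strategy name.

Airport

Border gives a strictly higher payoff than Airport against every column: -7 > -11, -2 > -4.
So Airport is strictly dominated and the inspector never plays it.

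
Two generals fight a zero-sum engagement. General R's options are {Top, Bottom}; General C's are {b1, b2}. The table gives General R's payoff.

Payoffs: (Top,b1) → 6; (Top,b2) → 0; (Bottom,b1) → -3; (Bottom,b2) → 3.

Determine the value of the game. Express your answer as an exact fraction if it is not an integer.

Row minima: Top → 0, Bottom → -3; maximin = 0.
Column maxima: b1 → 6, b2 → 3; minimax = 3.
0 ≠ 3, so there is no saddle point; optimal play is mixed.
Let General R play Top with probability p. Expected payoff against b1: 6p + (-3)(1−p) = 9p − 3; against b2: 0p + 3(1−p) = −3p + 3.
Setting these equal: 9p − 3 = −3p + 3 ⇒ 12p = 6 ⇒ p = 1/2, and the value is (9)·(1/2) − 3 = 3/2.
For General C: with q = P(b1), equating Top's and Bottom's payoffs gives 6q = −6q + 3 ⇒ q = 1/4.

3/2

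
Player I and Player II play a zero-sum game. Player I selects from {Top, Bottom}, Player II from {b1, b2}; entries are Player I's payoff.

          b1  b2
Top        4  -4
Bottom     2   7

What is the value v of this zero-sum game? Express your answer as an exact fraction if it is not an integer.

Row minima: Top → -4, Bottom → 2; maximin = 2.
Column maxima: b1 → 4, b2 → 7; minimax = 4.
2 ≠ 4, so there is no saddle point; optimal play is mixed.
Let Player I play Top with probability p. Expected payoff against b1: 4p + 2(1−p) = 2p + 2; against b2: (-4)p + 7(1−p) = −11p + 7.
Setting these equal: 2p + 2 = −11p + 7 ⇒ 13p = 5 ⇒ p = 5/13, and the value is (2)·(5/13) + 2 = 36/13.
For Player II: with q = P(b1), equating Top's and Bottom's payoffs gives 8q − 4 = −5q + 7 ⇒ q = 11/13.

36/13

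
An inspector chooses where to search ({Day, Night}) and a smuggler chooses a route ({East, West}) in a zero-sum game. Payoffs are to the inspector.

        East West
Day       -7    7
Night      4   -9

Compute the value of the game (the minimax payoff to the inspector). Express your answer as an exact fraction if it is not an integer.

-35/27

Row minima: Day → -7, Night → -9; maximin = -7.
Column maxima: East → 4, West → 7; minimax = 4.
-7 ≠ 4, so there is no saddle point; optimal play is mixed.
Let the inspector play Day with probability p. Expected payoff against East: (-7)p + 4(1−p) = −11p + 4; against West: 7p + (-9)(1−p) = 16p − 9.
Setting these equal: −11p + 4 = 16p − 9 ⇒ −27p = -13 ⇒ p = 13/27, and the value is (-11)·(13/27) + 4 = -35/27.
For the smuggler: with q = P(East), equating Day's and Night's payoffs gives −14q + 7 = 13q − 9 ⇒ q = 16/27.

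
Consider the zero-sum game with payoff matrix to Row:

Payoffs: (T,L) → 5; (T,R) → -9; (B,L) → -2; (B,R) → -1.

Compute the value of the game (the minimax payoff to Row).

Row minima: T → -9, B → -2; maximin = -2.
Column maxima: L → 5, R → -1; minimax = -1.
-2 ≠ -1, so there is no saddle point; optimal play is mixed.
Let Row play T with probability p. Expected payoff against L: 5p + (-2)(1−p) = 7p − 2; against R: (-9)p + (-1)(1−p) = −8p − 1.
Setting these equal: 7p − 2 = −8p − 1 ⇒ 15p = 1 ⇒ p = 1/15, and the value is (7)·(1/15) − 2 = -23/15.
For Column: with q = P(L), equating T's and B's payoffs gives 14q − 9 = −q − 1 ⇒ q = 8/15.

-23/15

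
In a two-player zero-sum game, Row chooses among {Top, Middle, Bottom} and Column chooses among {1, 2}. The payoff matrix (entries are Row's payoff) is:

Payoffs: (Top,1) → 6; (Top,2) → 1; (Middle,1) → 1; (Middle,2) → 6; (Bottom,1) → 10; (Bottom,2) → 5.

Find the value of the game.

Row minima: Top → 1, Middle → 1, Bottom → 5; maximin = 5.
Column maxima: 1 → 10, 2 → 6; minimax = 6.
5 ≠ 6, so there is no saddle point; optimal play is mixed.
Top is strictly dominated by Bottom, so Row never plays it.
On the remaining 2×2 (Middle, Bottom vs 1, 2):
Let Row play Middle with probability p. Expected payoff against 1: 1p + 10(1−p) = −9p + 10; against 2: 6p + 5(1−p) = p + 5.
Setting these equal: −9p + 10 = p + 5 ⇒ −10p = -5 ⇒ p = 1/2, and the value is (-9)·(1/2) + 10 = 11/2.
For Column: with q = P(1), equating Middle's and Bottom's payoffs gives −5q + 6 = 5q + 5 ⇒ q = 1/10.

11/2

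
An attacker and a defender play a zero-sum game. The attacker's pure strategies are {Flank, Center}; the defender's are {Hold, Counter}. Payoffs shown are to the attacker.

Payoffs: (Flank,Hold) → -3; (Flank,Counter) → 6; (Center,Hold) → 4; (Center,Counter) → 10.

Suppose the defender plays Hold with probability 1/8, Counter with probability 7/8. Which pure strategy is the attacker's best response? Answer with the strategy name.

Expected payoff of Flank: (1/8)·(-3) + (7/8)·6 = 39/8.
Expected payoff of Center: (1/8)·4 + (7/8)·10 = 37/4.
The largest is 37/4, so the attacker's best response is Center.

Center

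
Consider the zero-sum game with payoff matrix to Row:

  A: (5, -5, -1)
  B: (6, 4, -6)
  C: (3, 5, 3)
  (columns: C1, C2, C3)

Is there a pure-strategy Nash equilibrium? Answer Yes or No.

Row minima: A → -5, B → -6, C → 3; maximin = 3.
Column maxima: C1 → 6, C2 → 5, C3 → 3; minimax = 3.
maximin = minimax = 3, so a saddle point exists.

Yes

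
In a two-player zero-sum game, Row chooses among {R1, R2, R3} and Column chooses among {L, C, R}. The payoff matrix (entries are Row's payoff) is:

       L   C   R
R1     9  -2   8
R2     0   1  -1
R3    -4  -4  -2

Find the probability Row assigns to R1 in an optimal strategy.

Row minima: R1 → -2, R2 → -1, R3 → -4; maximin = -1.
Column maxima: L → 9, C → 1, R → 8; minimax = 1.
-1 ≠ 1, so there is no saddle point; optimal play is mixed.
R3 is strictly dominated by R1, so Row never plays it.
With R3 eliminated, L is strictly dominated by R (it gives Row strictly more in every remaining row), so Column never plays it.
On the remaining 2×2 (R1, R2 vs C, R):
Let Row play R1 with probability p. Expected payoff against C: (-2)p + 1(1−p) = −3p + 1; against R: 8p + (-1)(1−p) = 9p − 1.
Setting these equal: −3p + 1 = 9p − 1 ⇒ −12p = -2 ⇒ p = 1/6, and the value is (-3)·(1/6) + 1 = 1/2.
For Column: with q = P(C), equating R1's and R2's payoffs gives −10q + 8 = 2q − 1 ⇒ q = 3/4.

1/6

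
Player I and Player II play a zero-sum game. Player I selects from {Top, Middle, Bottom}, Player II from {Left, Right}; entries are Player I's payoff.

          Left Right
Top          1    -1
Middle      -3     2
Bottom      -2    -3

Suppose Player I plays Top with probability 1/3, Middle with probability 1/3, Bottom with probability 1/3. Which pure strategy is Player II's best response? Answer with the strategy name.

Left

If Player II plays Left, Player I's expected payoff is (1/3)·1 + (1/3)·(-3) + (1/3)·(-2) = -4/3.
If Player II plays Right, Player I's expected payoff is (1/3)·(-1) + (1/3)·2 + (1/3)·(-3) = -2/3.
Player II minimizes Player I's payoff; the smallest is -4/3, so the best response is Left.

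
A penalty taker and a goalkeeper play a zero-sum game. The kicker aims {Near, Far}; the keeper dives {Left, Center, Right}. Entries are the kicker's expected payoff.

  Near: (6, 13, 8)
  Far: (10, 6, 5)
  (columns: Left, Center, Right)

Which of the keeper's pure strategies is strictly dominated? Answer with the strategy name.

Center

Right holds the kicker's payoff strictly below Center in every row: 8 < 13, 5 < 6.
So Center is strictly dominated for the keeper.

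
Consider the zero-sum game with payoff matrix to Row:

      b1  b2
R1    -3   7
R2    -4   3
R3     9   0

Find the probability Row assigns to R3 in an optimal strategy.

10/19

Row minima: R1 → -3, R2 → -4, R3 → 0; maximin = 0.
Column maxima: b1 → 9, b2 → 7; minimax = 7.
0 ≠ 7, so there is no saddle point; optimal play is mixed.
R2 is strictly dominated by R1, so Row never plays it.
On the remaining 2×2 (R1, R3 vs b1, b2):
Let Row play R1 with probability p. Expected payoff against b1: (-3)p + 9(1−p) = −12p + 9; against b2: 7p + 0(1−p) = 7p.
Setting these equal: −12p + 9 = 7p ⇒ −19p = -9 ⇒ p = 9/19, and the value is (-12)·(9/19) + 9 = 63/19.
For Column: with q = P(b1), equating R1's and R3's payoffs gives −10q + 7 = 9q ⇒ q = 7/19.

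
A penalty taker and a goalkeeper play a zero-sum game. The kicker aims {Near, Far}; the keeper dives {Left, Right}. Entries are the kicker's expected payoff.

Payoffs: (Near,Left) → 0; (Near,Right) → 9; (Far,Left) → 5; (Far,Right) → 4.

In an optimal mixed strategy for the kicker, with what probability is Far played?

Row minima: Near → 0, Far → 4; maximin = 4.
Column maxima: Left → 5, Right → 9; minimax = 5.
4 ≠ 5, so there is no saddle point; optimal play is mixed.
Let the kicker play Near with probability p. Expected payoff against Left: 0p + 5(1−p) = −5p + 5; against Right: 9p + 4(1−p) = 5p + 4.
Setting these equal: −5p + 5 = 5p + 4 ⇒ −10p = -1 ⇒ p = 1/10, and the value is (-5)·(1/10) + 5 = 9/2.
For the keeper: with q = P(Left), equating Near's and Far's payoffs gives −9q + 9 = q + 4 ⇒ q = 1/2.

9/10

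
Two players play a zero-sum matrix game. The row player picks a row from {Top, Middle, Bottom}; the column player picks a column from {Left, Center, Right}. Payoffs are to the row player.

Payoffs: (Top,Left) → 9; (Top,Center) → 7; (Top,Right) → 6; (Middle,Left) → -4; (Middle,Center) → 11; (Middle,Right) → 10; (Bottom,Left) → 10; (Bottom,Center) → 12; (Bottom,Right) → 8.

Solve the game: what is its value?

Row minima: Top → 6, Middle → -4, Bottom → 8; maximin = 8.
Column maxima: Left → 10, Center → 12, Right → 10; minimax = 10.
8 ≠ 10, so there is no saddle point; optimal play is mixed.
Top is strictly dominated by Bottom, so the row player never plays it.
With Top eliminated, Center is strictly dominated by Left (it gives the row player strictly more in every remaining row), so the column player never plays it.
On the remaining 2×2 (Middle, Bottom vs Left, Right):
Let the row player play Middle with probability p. Expected payoff against Left: (-4)p + 10(1−p) = −14p + 10; against Right: 10p + 8(1−p) = 2p + 8.
Setting these equal: −14p + 10 = 2p + 8 ⇒ −16p = -2 ⇒ p = 1/8, and the value is (-14)·(1/8) + 10 = 33/4.
For the column player: with q = P(Left), equating Middle's and Bottom's payoffs gives −14q + 10 = 2q + 8 ⇒ q = 1/8.

33/4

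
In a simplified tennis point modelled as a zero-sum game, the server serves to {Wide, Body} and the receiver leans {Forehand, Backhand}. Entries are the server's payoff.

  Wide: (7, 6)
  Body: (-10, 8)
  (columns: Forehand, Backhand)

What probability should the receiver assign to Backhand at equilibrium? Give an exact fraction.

Row minima: Wide → 6, Body → -10; maximin = 6.
Column maxima: Forehand → 7, Backhand → 8; minimax = 7.
6 ≠ 7, so there is no saddle point; optimal play is mixed.
Let the server play Wide with probability p. Expected payoff against Forehand: 7p + (-10)(1−p) = 17p − 10; against Backhand: 6p + 8(1−p) = −2p + 8.
Setting these equal: 17p − 10 = −2p + 8 ⇒ 19p = 18 ⇒ p = 18/19, and the value is (17)·(18/19) − 10 = 116/19.
For the receiver: with q = P(Forehand), equating Wide's and Body's payoffs gives q + 6 = −18q + 8 ⇒ q = 2/19.

17/19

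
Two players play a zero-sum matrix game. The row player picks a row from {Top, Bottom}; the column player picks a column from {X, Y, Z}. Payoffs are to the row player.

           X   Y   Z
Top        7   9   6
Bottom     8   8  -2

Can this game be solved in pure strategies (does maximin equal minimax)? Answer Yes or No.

Yes

Row minima: Top → 6, Bottom → -2; maximin = 6.
Column maxima: X → 8, Y → 9, Z → 6; minimax = 6.
maximin = minimax = 6, so a saddle point exists.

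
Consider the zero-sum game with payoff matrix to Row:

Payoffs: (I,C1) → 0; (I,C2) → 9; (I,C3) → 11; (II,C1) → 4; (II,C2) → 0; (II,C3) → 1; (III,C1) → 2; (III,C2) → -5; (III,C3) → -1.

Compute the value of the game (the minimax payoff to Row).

36/13

Row minima: I → 0, II → 0, III → -5; maximin = 0.
Column maxima: C1 → 4, C2 → 9, C3 → 11; minimax = 4.
0 ≠ 4, so there is no saddle point; optimal play is mixed.
III is strictly dominated by II, so Row never plays it.
C3 is strictly dominated by C2 (it gives Row strictly more in every row), so Column never plays it.
On the remaining 2×2 (I, II vs C1, C2):
Let Row play I with probability p. Expected payoff against C1: 0p + 4(1−p) = −4p + 4; against C2: 9p + 0(1−p) = 9p.
Setting these equal: −4p + 4 = 9p ⇒ −13p = -4 ⇒ p = 4/13, and the value is (-4)·(4/13) + 4 = 36/13.
For Column: with q = P(C1), equating I's and II's payoffs gives −9q + 9 = 4q ⇒ q = 9/13.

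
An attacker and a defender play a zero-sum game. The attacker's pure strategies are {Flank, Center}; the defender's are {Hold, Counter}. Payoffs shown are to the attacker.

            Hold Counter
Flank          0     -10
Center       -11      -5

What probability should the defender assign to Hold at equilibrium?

5/16

Row minima: Flank → -10, Center → -11; maximin = -10.
Column maxima: Hold → 0, Counter → -5; minimax = -5.
-10 ≠ -5, so there is no saddle point; optimal play is mixed.
Let the attacker play Flank with probability p. Expected payoff against Hold: 0p + (-11)(1−p) = 11p − 11; against Counter: (-10)p + (-5)(1−p) = −5p − 5.
Setting these equal: 11p − 11 = −5p − 5 ⇒ 16p = 6 ⇒ p = 3/8, and the value is (11)·(3/8) − 11 = -55/8.
For the defender: with q = P(Hold), equating Flank's and Center's payoffs gives 10q − 10 = −6q − 5 ⇒ q = 5/16.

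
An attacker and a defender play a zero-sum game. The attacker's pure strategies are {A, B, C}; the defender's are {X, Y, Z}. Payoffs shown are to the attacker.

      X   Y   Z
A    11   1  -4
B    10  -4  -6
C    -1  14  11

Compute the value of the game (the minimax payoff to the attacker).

13/3

Row minima: A → -4, B → -6, C → -1; maximin = -1.
Column maxima: X → 11, Y → 14, Z → 11; minimax = 11.
-1 ≠ 11, so there is no saddle point; optimal play is mixed.
B is strictly dominated by A, so the attacker never plays it.
Y is strictly dominated by Z (it gives the attacker strictly more in every row), so the defender never plays it.
On the remaining 2×2 (A, C vs X, Z):
Let the attacker play A with probability p. Expected payoff against X: 11p + (-1)(1−p) = 12p − 1; against Z: (-4)p + 11(1−p) = −15p + 11.
Setting these equal: 12p − 1 = −15p + 11 ⇒ 27p = 12 ⇒ p = 4/9, and the value is (12)·(4/9) − 1 = 13/3.
For the defender: with q = P(X), equating A's and C's payoffs gives 15q − 4 = −12q + 11 ⇒ q = 5/9.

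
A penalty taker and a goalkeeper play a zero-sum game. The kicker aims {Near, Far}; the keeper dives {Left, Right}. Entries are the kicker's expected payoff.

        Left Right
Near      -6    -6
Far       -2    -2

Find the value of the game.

Row minima: Near → -6, Far → -2; maximin = -2.
Column maxima: Left → -2, Right → -2; minimax = -2.
Since maximin = minimax = -2, there is a saddle point and the value is -2.

-2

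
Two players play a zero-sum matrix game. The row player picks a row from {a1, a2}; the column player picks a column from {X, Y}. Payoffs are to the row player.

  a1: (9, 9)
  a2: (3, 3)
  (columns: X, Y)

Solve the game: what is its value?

Row minima: a1 → 9, a2 → 3; maximin = 9.
Column maxima: X → 9, Y → 9; minimax = 9.
Since maximin = minimax = 9, there is a saddle point and the value is 9.

9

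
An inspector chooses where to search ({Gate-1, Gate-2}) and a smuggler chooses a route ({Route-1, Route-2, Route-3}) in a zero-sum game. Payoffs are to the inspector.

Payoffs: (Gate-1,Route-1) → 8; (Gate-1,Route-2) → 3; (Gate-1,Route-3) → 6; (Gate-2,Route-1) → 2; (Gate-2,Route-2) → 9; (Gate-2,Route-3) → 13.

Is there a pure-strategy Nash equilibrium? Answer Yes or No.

No

Row minima: Gate-1 → 3, Gate-2 → 2; maximin = 3.
Column maxima: Route-1 → 8, Route-2 → 9, Route-3 → 13; minimax = 8.
3 ≠ 8, so no pure-strategy equilibrium exists.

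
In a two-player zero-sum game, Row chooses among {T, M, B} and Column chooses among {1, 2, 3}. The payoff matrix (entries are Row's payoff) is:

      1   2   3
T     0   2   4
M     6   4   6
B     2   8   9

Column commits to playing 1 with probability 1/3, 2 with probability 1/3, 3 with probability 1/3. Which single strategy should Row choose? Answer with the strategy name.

Expected payoff of T: (1/3)·0 + (1/3)·2 + (1/3)·4 = 2.
Expected payoff of M: (1/3)·6 + (1/3)·4 + (1/3)·6 = 16/3.
Expected payoff of B: (1/3)·2 + (1/3)·8 + (1/3)·9 = 19/3.
The largest is 19/3, so Row's best response is B.

B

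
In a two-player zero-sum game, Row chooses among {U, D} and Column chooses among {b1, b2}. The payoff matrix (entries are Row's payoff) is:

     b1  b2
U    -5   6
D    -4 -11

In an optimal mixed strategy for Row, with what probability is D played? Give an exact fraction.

Row minima: U → -5, D → -11; maximin = -5.
Column maxima: b1 → -4, b2 → 6; minimax = -4.
-5 ≠ -4, so there is no saddle point; optimal play is mixed.
Let Row play U with probability p. Expected payoff against b1: (-5)p + (-4)(1−p) = −p − 4; against b2: 6p + (-11)(1−p) = 17p − 11.
Setting these equal: −p − 4 = 17p − 11 ⇒ −18p = -7 ⇒ p = 7/18, and the value is (-1)·(7/18) − 4 = -79/18.
For Column: with q = P(b1), equating U's and D's payoffs gives −11q + 6 = 7q − 11 ⇒ q = 17/18.

11/18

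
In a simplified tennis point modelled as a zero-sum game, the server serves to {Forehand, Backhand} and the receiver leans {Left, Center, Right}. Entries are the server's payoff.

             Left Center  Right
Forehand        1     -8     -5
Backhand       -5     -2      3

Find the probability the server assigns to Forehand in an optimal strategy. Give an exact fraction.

Row minima: Forehand → -8, Backhand → -5; maximin = -5.
Column maxima: Left → 1, Center → -2, Right → 3; minimax = -2.
-5 ≠ -2, so there is no saddle point; optimal play is mixed.
Right is strictly dominated by Center (it gives the server strictly more in every row), so the receiver never plays it.
On the remaining 2×2 (Forehand, Backhand vs Left, Center):
Let the server play Forehand with probability p. Expected payoff against Left: 1p + (-5)(1−p) = 6p − 5; against Center: (-8)p + (-2)(1−p) = −6p − 2.
Setting these equal: 6p − 5 = −6p − 2 ⇒ 12p = 3 ⇒ p = 1/4, and the value is (6)·(1/4) − 5 = -7/2.
For the receiver: with q = P(Left), equating Forehand's and Backhand's payoffs gives 9q − 8 = −3q − 2 ⇒ q = 1/2.

1/4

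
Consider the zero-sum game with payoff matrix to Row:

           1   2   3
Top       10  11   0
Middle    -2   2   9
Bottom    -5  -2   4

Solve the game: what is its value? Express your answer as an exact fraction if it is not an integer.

30/7

Row minima: Top → 0, Middle → -2, Bottom → -5; maximin = 0.
Column maxima: 1 → 10, 2 → 11, 3 → 9; minimax = 9.
0 ≠ 9, so there is no saddle point; optimal play is mixed.
Bottom is strictly dominated by Middle, so Row never plays it.
2 is strictly dominated by 1 (it gives Row strictly more in every row), so Column never plays it.
On the remaining 2×2 (Top, Middle vs 1, 3):
Let Row play Top with probability p. Expected payoff against 1: 10p + (-2)(1−p) = 12p − 2; against 3: 0p + 9(1−p) = −9p + 9.
Setting these equal: 12p − 2 = −9p + 9 ⇒ 21p = 11 ⇒ p = 11/21, and the value is (12)·(11/21) − 2 = 30/7.
For Column: with q = P(1), equating Top's and Middle's payoffs gives 10q = −11q + 9 ⇒ q = 3/7.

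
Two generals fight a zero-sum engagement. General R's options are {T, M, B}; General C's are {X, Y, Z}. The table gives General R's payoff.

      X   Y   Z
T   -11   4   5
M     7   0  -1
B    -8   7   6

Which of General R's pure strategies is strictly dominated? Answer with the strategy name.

T

B gives a strictly higher payoff than T against every column: -8 > -11, 7 > 4, 6 > 5.
So T is strictly dominated and General R never plays it.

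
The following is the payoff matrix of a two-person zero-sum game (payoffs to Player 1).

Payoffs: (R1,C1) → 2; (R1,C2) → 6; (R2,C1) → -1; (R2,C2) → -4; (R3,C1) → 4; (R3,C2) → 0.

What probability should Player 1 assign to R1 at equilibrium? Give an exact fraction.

1/2

Row minima: R1 → 2, R2 → -4, R3 → 0; maximin = 2.
Column maxima: C1 → 4, C2 → 6; minimax = 4.
2 ≠ 4, so there is no saddle point; optimal play is mixed.
R2 is strictly dominated by R1, so Player 1 never plays it.
On the remaining 2×2 (R1, R3 vs C1, C2):
Let Player 1 play R1 with probability p. Expected payoff against C1: 2p + 4(1−p) = −2p + 4; against C2: 6p + 0(1−p) = 6p.
Setting these equal: −2p + 4 = 6p ⇒ −8p = -4 ⇒ p = 1/2, and the value is (-2)·(1/2) + 4 = 3.
For Player 2: with q = P(C1), equating R1's and R3's payoffs gives −4q + 6 = 4q ⇒ q = 3/4.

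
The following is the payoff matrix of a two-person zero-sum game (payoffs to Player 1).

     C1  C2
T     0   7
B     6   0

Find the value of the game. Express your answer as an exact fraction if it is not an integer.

42/13

Row minima: T → 0, B → 0; maximin = 0.
Column maxima: C1 → 6, C2 → 7; minimax = 6.
0 ≠ 6, so there is no saddle point; optimal play is mixed.
Let Player 1 play T with probability p. Expected payoff against C1: 0p + 6(1−p) = −6p + 6; against C2: 7p + 0(1−p) = 7p.
Setting these equal: −6p + 6 = 7p ⇒ −13p = -6 ⇒ p = 6/13, and the value is (-6)·(6/13) + 6 = 42/13.
For Player 2: with q = P(C1), equating T's and B's payoffs gives −7q + 7 = 6q ⇒ q = 7/13.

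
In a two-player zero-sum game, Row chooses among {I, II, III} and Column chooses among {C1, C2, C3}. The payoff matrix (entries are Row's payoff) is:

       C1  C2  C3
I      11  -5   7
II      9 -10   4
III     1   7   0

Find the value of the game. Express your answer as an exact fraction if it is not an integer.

49/19

Row minima: I → -5, II → -10, III → 0; maximin = 0.
Column maxima: C1 → 11, C2 → 7, C3 → 7; minimax = 7.
0 ≠ 7, so there is no saddle point; optimal play is mixed.
II is strictly dominated by I, so Row never plays it.
C1 is strictly dominated by C3 (it gives Row strictly more in every row), so Column never plays it.
On the remaining 2×2 (I, III vs C2, C3):
Let Row play I with probability p. Expected payoff against C2: (-5)p + 7(1−p) = −12p + 7; against C3: 7p + 0(1−p) = 7p.
Setting these equal: −12p + 7 = 7p ⇒ −19p = -7 ⇒ p = 7/19, and the value is (-12)·(7/19) + 7 = 49/19.
For Column: with q = P(C2), equating I's and III's payoffs gives −12q + 7 = 7q ⇒ q = 7/19.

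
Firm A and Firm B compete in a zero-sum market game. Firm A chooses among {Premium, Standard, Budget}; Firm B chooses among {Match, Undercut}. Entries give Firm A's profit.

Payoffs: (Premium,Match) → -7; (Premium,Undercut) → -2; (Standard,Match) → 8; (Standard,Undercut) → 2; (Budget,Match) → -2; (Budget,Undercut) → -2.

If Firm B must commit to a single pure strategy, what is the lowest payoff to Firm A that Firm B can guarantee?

2

Column maxima: Match → 8, Undercut → 2.
The smallest of these is 2.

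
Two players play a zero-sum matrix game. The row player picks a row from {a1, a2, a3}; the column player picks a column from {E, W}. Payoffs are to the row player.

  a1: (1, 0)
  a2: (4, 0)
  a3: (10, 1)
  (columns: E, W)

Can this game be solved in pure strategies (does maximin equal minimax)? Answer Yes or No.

Row minima: a1 → 0, a2 → 0, a3 → 1; maximin = 1.
Column maxima: E → 10, W → 1; minimax = 1.
maximin = minimax = 1, so a saddle point exists.

Yes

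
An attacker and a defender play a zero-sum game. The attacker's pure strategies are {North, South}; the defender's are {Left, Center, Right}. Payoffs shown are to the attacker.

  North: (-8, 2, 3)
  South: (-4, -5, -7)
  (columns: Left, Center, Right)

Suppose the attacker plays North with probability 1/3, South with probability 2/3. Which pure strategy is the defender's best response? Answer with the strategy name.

Left

If the defender plays Left, the attacker's expected payoff is (1/3)·(-8) + (2/3)·(-4) = -16/3.
If the defender plays Center, the attacker's expected payoff is (1/3)·2 + (2/3)·(-5) = -8/3.
If the defender plays Right, the attacker's expected payoff is (1/3)·3 + (2/3)·(-7) = -11/3.
The defender minimizes the attacker's payoff; the smallest is -16/3, so the best response is Left.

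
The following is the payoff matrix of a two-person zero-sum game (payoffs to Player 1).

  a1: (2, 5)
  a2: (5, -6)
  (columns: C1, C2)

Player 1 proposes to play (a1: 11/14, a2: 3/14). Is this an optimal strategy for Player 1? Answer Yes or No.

Yes

Against C1 this mix gives (11/14)·2 + (3/14)·5 = 37/14.
Against C2 this mix gives (11/14)·5 + (3/14)·(-6) = 37/14.
All of Player 2's active replies (C1, C2) yield 37/14, and no column does worse for Player 1. The mix makes Player 2 indifferent and guarantees 37/14, so it is optimal.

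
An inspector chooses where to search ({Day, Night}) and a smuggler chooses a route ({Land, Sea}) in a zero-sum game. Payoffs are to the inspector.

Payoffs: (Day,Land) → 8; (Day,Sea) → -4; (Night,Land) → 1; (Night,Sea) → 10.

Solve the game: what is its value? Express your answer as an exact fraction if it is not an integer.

4

Row minima: Day → -4, Night → 1; maximin = 1.
Column maxima: Land → 8, Sea → 10; minimax = 8.
1 ≠ 8, so there is no saddle point; optimal play is mixed.
Let the inspector play Day with probability p. Expected payoff against Land: 8p + 1(1−p) = 7p + 1; against Sea: (-4)p + 10(1−p) = −14p + 10.
Setting these equal: 7p + 1 = −14p + 10 ⇒ 21p = 9 ⇒ p = 3/7, and the value is (7)·(3/7) + 1 = 4.
For the smuggler: with q = P(Land), equating Day's and Night's payoffs gives 12q − 4 = −9q + 10 ⇒ q = 2/3.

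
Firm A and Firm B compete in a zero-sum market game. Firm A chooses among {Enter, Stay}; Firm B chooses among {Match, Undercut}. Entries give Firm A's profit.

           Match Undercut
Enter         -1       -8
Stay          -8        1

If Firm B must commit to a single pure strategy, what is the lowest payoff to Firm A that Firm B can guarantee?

-1

Column maxima: Match → -1, Undercut → 1.
The smallest of these is -1.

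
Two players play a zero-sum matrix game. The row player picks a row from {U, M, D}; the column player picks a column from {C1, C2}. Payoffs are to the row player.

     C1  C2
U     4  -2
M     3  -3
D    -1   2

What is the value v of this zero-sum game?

2/3

Row minima: U → -2, M → -3, D → -1; maximin = -1.
Column maxima: C1 → 4, C2 → 2; minimax = 2.
-1 ≠ 2, so there is no saddle point; optimal play is mixed.
M is strictly dominated by U, so the row player never plays it.
On the remaining 2×2 (U, D vs C1, C2):
Let the row player play U with probability p. Expected payoff against C1: 4p + (-1)(1−p) = 5p − 1; against C2: (-2)p + 2(1−p) = −4p + 2.
Setting these equal: 5p − 1 = −4p + 2 ⇒ 9p = 3 ⇒ p = 1/3, and the value is (5)·(1/3) − 1 = 2/3.
For the column player: with q = P(C1), equating U's and D's payoffs gives 6q − 2 = −3q + 2 ⇒ q = 4/9.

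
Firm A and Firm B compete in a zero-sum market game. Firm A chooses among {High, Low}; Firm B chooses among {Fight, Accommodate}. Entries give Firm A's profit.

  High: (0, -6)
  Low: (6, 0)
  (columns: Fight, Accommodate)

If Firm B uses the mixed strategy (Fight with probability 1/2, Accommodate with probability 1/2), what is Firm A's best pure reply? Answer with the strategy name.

Expected payoff of High: (1/2)·0 + (1/2)·(-6) = -3.
Expected payoff of Low: (1/2)·6 + (1/2)·0 = 3.
The largest is 3, so Firm A's best response is Low.

Low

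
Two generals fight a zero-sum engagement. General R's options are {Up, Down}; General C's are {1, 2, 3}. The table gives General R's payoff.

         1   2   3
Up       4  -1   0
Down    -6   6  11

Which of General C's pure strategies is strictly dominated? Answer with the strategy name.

3

2 holds General R's payoff strictly below 3 in every row: -1 < 0, 6 < 11.
So 3 is strictly dominated for General C.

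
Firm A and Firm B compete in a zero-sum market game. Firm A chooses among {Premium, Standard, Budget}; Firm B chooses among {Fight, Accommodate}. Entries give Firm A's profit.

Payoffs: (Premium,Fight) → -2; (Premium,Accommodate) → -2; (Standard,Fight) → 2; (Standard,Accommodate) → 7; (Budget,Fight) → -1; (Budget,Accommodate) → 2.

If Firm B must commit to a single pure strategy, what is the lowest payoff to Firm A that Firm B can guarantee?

Column maxima: Fight → 2, Accommodate → 7.
The smallest of these is 2.

2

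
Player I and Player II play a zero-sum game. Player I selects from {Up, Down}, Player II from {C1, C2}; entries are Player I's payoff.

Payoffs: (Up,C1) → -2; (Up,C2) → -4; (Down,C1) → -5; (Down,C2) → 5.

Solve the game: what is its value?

-5/2

Row minima: Up → -4, Down → -5; maximin = -4.
Column maxima: C1 → -2, C2 → 5; minimax = -2.
-4 ≠ -2, so there is no saddle point; optimal play is mixed.
Let Player I play Up with probability p. Expected payoff against C1: (-2)p + (-5)(1−p) = 3p − 5; against C2: (-4)p + 5(1−p) = −9p + 5.
Setting these equal: 3p − 5 = −9p + 5 ⇒ 12p = 10 ⇒ p = 5/6, and the value is (3)·(5/6) − 5 = -5/2.
For Player II: with q = P(C1), equating Up's and Down's payoffs gives 2q − 4 = −10q + 5 ⇒ q = 3/4.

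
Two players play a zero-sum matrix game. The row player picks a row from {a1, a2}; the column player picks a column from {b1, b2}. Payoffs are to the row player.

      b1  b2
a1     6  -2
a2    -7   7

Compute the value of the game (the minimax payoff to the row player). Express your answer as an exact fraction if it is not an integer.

Row minima: a1 → -2, a2 → -7; maximin = -2.
Column maxima: b1 → 6, b2 → 7; minimax = 6.
-2 ≠ 6, so there is no saddle point; optimal play is mixed.
Let the row player play a1 with probability p. Expected payoff against b1: 6p + (-7)(1−p) = 13p − 7; against b2: (-2)p + 7(1−p) = −9p + 7.
Setting these equal: 13p − 7 = −9p + 7 ⇒ 22p = 14 ⇒ p = 7/11, and the value is (13)·(7/11) − 7 = 14/11.
For the column player: with q = P(b1), equating a1's and a2's payoffs gives 8q − 2 = −14q + 7 ⇒ q = 9/22.

14/11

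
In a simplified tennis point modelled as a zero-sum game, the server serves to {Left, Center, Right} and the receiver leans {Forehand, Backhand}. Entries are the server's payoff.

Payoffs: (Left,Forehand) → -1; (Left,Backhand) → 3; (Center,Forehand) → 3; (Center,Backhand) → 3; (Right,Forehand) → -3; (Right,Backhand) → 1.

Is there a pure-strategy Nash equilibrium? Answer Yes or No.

Row minima: Left → -1, Center → 3, Right → -3; maximin = 3.
Column maxima: Forehand → 3, Backhand → 3; minimax = 3.
maximin = minimax = 3, so a saddle point exists.

Yes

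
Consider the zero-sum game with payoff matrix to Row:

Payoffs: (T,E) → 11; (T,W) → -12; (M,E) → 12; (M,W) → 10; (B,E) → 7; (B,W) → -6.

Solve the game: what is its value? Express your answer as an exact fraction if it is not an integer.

10

Row minima: T → -12, M → 10, B → -6; maximin = 10.
Column maxima: E → 12, W → 10; minimax = 10.
Since maximin = minimax = 10, there is a saddle point and the value is 10.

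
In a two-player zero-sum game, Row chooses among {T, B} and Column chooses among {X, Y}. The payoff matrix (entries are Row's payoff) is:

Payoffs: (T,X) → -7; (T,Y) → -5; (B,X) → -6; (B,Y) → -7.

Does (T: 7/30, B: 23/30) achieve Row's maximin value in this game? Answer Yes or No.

No

Against X this mix gives (7/30)·(-7) + (23/30)·(-6) = -187/30.
Against Y this mix gives (7/30)·(-5) + (23/30)·(-7) = -98/15.
Column will play Y, holding Row to -98/15. Shifting weight toward the row that does better against Y would raise this floor (the equalizing mix achieves -19/3 against both Y and X), so the proposed strategy is not optimal.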